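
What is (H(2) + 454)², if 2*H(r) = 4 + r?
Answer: 208849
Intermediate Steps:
H(r) = 2 + r/2 (H(r) = (4 + r)/2 = 2 + r/2)
(H(2) + 454)² = ((2 + (½)*2) + 454)² = ((2 + 1) + 454)² = (3 + 454)² = 457² = 208849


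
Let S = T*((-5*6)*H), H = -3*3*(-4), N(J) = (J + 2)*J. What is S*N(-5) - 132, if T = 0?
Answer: -132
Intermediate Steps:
N(J) = J*(2 + J) (N(J) = (2 + J)*J = J*(2 + J))
H = 36 (H = -9*(-4) = 36)
S = 0 (S = 0*(-5*6*36) = 0*(-30*36) = 0*(-1080) = 0)
S*N(-5) - 132 = 0*(-5*(2 - 5)) - 132 = 0*(-5*(-3)) - 132 = 0*15 - 132 = 0 - 132 = -132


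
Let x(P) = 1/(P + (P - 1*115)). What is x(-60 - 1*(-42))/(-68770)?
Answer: 1/10384270 ≈ 9.6299e-8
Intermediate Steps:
x(P) = 1/(-115 + 2*P) (x(P) = 1/(P + (P - 115)) = 1/(P + (-115 + P)) = 1/(-115 + 2*P))
x(-60 - 1*(-42))/(-68770) = 1/(-115 + 2*(-60 - 1*(-42))*(-68770)) = -1/68770/(-115 + 2*(-60 + 42)) = -1/68770/(-115 + 2*(-18)) = -1/68770/(-115 - 36) = -1/68770/(-151) = -1/151*(-1/68770) = 1/10384270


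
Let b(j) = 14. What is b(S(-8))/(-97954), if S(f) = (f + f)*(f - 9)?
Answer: -7/48977 ≈ -0.00014292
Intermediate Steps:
S(f) = 2*f*(-9 + f) (S(f) = (2*f)*(-9 + f) = 2*f*(-9 + f))
b(S(-8))/(-97954) = 14/(-97954) = 14*(-1/97954) = -7/48977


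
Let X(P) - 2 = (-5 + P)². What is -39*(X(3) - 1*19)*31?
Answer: 15717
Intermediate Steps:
X(P) = 2 + (-5 + P)²
-39*(X(3) - 1*19)*31 = -39*((2 + (-5 + 3)²) - 1*19)*31 = -39*((2 + (-2)²) - 19)*31 = -39*((2 + 4) - 19)*31 = -39*(6 - 19)*31 = -39*(-13)*31 = 507*31 = 15717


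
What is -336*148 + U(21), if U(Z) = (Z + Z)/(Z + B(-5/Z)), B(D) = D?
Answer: -10840263/218 ≈ -49726.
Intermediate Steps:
U(Z) = 2*Z/(Z - 5/Z) (U(Z) = (Z + Z)/(Z - 5/Z) = (2*Z)/(Z - 5/Z) = 2*Z/(Z - 5/Z))
-336*148 + U(21) = -336*148 + 2*21**2/(-5 + 21**2) = -49728 + 2*441/(-5 + 441) = -49728 + 2*441/436 = -49728 + 2*441*(1/436) = -49728 + 441/218 = -10840263/218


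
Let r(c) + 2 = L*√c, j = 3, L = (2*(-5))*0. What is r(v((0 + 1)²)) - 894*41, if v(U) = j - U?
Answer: -36656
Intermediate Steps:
L = 0 (L = -10*0 = 0)
v(U) = 3 - U
r(c) = -2 (r(c) = -2 + 0*√c = -2 + 0 = -2)
r(v((0 + 1)²)) - 894*41 = -2 - 894*41 = -2 - 36654 = -36656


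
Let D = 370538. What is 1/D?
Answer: 1/370538 ≈ 2.6988e-6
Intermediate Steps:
1/D = 1/370538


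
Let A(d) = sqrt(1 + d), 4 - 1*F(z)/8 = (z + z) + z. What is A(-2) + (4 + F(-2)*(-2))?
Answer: -156 + I ≈ -156.0 + 1.0*I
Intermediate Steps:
F(z) = 32 - 24*z (F(z) = 32 - 8*((z + z) + z) = 32 - 8*(2*z + z) = 32 - 24*z)
A(-2) + (4 + F(-2)*(-2)) = sqrt(1 - 2) + (4 + (32 - 24*(-2))*(-2)) = sqrt(-1) + (4 + (32 + 48)*(-2)) = I + (4 + 80*(-2)) = I + (4 - 160) = I - 156 = -156 + I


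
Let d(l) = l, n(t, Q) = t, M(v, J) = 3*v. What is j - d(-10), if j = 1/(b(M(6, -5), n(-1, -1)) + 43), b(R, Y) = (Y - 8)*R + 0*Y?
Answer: 1189/119 ≈ 9.9916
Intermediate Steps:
b(R, Y) = R*(-8 + Y) (b(R, Y) = (-8 + Y)*R + 0 = R*(-8 + Y) + 0 = R*(-8 + Y))
j = -1/119 (j = 1/((3*6)*(-8 - 1) + 43) = 1/(18*(-9) + 43) = 1/(-162 + 43) = 1/(-119) = -1/119 ≈ -0.0084034)
j - d(-10) = -1/119 - 1*(-10) = -1/119 + 10 = 1189/119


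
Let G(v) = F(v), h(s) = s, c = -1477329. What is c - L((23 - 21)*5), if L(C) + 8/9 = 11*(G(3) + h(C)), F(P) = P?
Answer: -13297240/9 ≈ -1.4775e+6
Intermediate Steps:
G(v) = v
L(C) = 289/9 + 11*C (L(C) = -8/9 + 11*(3 + C) = -8/9 + (33 + 11*C) = 289/9 + 11*C)
c - L((23 - 21)*5) = -1477329 - (289/9 + 11*((23 - 21)*5)) = -1477329 - (289/9 + 11*(2*5)) = -1477329 - (289/9 + 11*10) = -1477329 - (289/9 + 110) = -1477329 - 1*1279/9 = -1477329 - 1279/9 = -13297240/9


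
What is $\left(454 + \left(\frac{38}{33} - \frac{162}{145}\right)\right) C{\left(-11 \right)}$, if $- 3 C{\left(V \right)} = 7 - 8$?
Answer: $\frac{2172554}{14355} \approx 151.34$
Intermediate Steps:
$C{\left(V \right)} = \frac{1}{3}$ ($C{\left(V \right)} = - \frac{7 - 8}{3} = \left(- \frac{1}{3}\right) \left(-1\right) = \frac{1}{3}$)
$\left(454 + \left(\frac{38}{33} - \frac{162}{145}\right)\right) C{\left(-11 \right)} = \left(454 + \left(\frac{38}{33} - \frac{162}{145}\right)\right) \frac{1}{3} = \left(454 + \frac{164}{4785}\right) \frac{1}{3} = \frac{2172554}{4785} \cdot \frac{1}{3} = \frac{2172554}{14355}$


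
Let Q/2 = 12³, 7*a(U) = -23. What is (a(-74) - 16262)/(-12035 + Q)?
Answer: 113857/60053 ≈ 1.8959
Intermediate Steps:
a(U) = -23/7 (a(U) = (⅐)*(-23) = -23/7)
Q = 3456 (Q = 2*12³ = 2*1728 = 3456)
(a(-74) - 16262)/(-12035 + Q) = (-23/7 - 16262)/(-12035 + 3456) = -113857/7/(-8579) = -113857/7*(-1/8579) = 113857/60053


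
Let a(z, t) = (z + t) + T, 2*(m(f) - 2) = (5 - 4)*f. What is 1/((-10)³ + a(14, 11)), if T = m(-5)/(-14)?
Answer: -28/27299 ≈ -0.0010257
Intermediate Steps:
m(f) = 2 + f/2 (m(f) = 2 + ((5 - 4)*f)/2 = 2 + (1*f)/2 = 2 + f/2)
T = 1/28 (T = (2 + (½)*(-5))/(-14) = (2 - 5/2)*(-1/14) = -½*(-1/14) = 1/28 ≈ 0.035714)
a(z, t) = 1/28 + t + z (a(z, t) = (z + t) + 1/28 = (t + z) + 1/28 = 1/28 + t + z)
1/((-10)³ + a(14, 11)) = 1/((-10)³ + (1/28 + 11 + 14)) = 1/(-1000 + 701/28) = 1/(-27299/28) = -28/27299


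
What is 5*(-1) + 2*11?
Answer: 17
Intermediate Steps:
5*(-1) + 2*11 = -5 + 22 = 17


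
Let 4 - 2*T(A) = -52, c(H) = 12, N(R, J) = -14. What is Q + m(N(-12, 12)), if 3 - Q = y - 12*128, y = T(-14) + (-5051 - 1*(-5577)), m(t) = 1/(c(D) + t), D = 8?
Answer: 1969/2 ≈ 984.50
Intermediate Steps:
T(A) = 28 (T(A) = 2 - 1/2*(-52) = 2 + 26 = 28)
m(t) = 1/(12 + t)
y = 554 (y = 28 + (-5051 - 1*(-5577)) = 28 + (-5051 + 5577) = 28 + 526 = 554)
Q = 985 (Q = 3 - (554 - 12*128) = 3 - (554 - 1*1536) = 3 - (554 - 1536) = 3 - 1*(-982) = 3 + 982 = 985)
Q + m(N(-12, 12)) = 985 + 1/(12 - 14) = 985 + 1/(-2) = 985 - 1/2 = 1969/2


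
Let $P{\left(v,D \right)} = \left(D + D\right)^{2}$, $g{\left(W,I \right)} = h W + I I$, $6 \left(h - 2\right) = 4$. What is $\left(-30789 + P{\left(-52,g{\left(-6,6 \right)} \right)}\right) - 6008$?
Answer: $-35197$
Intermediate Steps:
$h = \frac{8}{3}$ ($h = 2 + \frac{1}{6} \cdot 4 = 2 + \frac{2}{3} = \frac{8}{3} \approx 2.6667$)
$g{\left(W,I \right)} = I^{2} + \frac{8 W}{3}$ ($g{\left(W,I \right)} = \frac{8 W}{3} + I I = \frac{8 W}{3} + I^{2} = I^{2} + \frac{8 W}{3}$)
$P{\left(v,D \right)} = 4 D^{2}$ ($P{\left(v,D \right)} = \left(2 D\right)^{2} = 4 D^{2}$)
$\left(-30789 + P{\left(-52,g{\left(-6,6 \right)} \right)}\right) - 6008 = \left(-30789 + 4 \left(6^{2} + \frac{8}{3} \left(-6\right)\right)^{2}\right) - 6008 = \left(-30789 + 4 \left(36 - 16\right)^{2}\right) - 6008 = \left(-30789 + 4 \cdot 20^{2}\right) - 6008 = \left(-30789 + 4 \cdot 400\right) - 6008 = \left(-30789 + 1600\right) - 6008 = -29189 - 6008 = -35197$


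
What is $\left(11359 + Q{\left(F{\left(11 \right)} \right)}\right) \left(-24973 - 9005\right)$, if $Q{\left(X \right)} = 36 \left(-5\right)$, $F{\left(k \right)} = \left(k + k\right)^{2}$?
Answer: $-379840062$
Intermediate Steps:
$F{\left(k \right)} = 4 k^{2}$ ($F{\left(k \right)} = \left(2 k\right)^{2} = 4 k^{2}$)
$Q{\left(X \right)} = -180$
$\left(11359 + Q{\left(F{\left(11 \right)} \right)}\right) \left(-24973 - 9005\right) = \left(11359 - 180\right) \left(-24973 - 9005\right) = 11179 \left(-33978\right) = -379840062$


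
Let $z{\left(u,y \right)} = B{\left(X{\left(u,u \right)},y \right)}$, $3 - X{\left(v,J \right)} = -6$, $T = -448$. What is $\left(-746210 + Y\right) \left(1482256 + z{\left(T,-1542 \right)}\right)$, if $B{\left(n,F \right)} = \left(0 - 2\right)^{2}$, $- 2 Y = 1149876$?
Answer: $-1958284834480$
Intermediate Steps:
$X{\left(v,J \right)} = 9$ ($X{\left(v,J \right)} = 3 - -6 = 3 + 6 = 9$)
$Y = -574938$ ($Y = \left(- \frac{1}{2}\right) 1149876 = -574938$)
$B{\left(n,F \right)} = 4$ ($B{\left(n,F \right)} = \left(-2\right)^{2} = 4$)
$z{\left(u,y \right)} = 4$
$\left(-746210 + Y\right) \left(1482256 + z{\left(T,-1542 \right)}\right) = \left(-746210 - 574938\right) \left(1482256 + 4\right) = \left(-1321148\right) 1482260 = -1958284834480$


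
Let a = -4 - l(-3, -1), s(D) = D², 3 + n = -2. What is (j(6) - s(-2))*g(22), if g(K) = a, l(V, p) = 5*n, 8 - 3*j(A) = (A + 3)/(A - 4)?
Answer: -119/2 ≈ -59.500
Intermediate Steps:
n = -5 (n = -3 - 2 = -5)
j(A) = 8/3 - (3 + A)/(3*(-4 + A)) (j(A) = 8/3 - (A + 3)/(3*(A - 4)) = 8/3 - (3 + A)/(3*(-4 + A)))
l(V, p) = -25 (l(V, p) = 5*(-5) = -25)
a = 21 (a = -4 - 1*(-25) = -4 + 25 = 21)
g(K) = 21
(j(6) - s(-2))*g(22) = (7*(-5 + 6)/(3*(-4 + 6)) - 1*(-2)²)*21 = ((7/3)*1/2 - 1*4)*21 = ((7/3)*(½)*1 - 4)*21 = (7/6 - 4)*21 = -17/6*21 = -119/2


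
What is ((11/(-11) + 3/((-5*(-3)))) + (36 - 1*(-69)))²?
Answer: 271441/25 ≈ 10858.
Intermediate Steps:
((11/(-11) + 3/((-5*(-3)))) + (36 - 1*(-69)))² = ((11*(-1/11) + 3/15) + (36 + 69))² = ((-1 + 3*(1/15)) + 105)² = ((-1 + ⅕) + 105)² = (-⅘ + 105)² = (521/5)² = 271441/25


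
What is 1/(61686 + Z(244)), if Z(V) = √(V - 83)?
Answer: 2682/165441845 - √161/3805162435 ≈ 1.6208e-5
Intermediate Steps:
Z(V) = √(-83 + V)
1/(61686 + Z(244)) = 1/(61686 + √(-83 + 244)) = 1/(61686 + √161)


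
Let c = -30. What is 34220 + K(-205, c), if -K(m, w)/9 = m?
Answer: 36065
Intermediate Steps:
K(m, w) = -9*m
34220 + K(-205, c) = 34220 - 9*(-205) = 34220 + 1845 = 36065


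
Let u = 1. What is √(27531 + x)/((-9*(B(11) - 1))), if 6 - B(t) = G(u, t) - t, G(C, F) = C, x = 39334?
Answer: -√66865/135 ≈ -1.9154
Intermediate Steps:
B(t) = 5 + t (B(t) = 6 - (1 - t) = 6 + (-1 + t) = 5 + t)
√(27531 + x)/((-9*(B(11) - 1))) = √(27531 + 39334)/((-9*((5 + 11) - 1))) = √66865/((-9*(16 - 1))) = √66865/((-9*15)) = √66865/(-135) = √66865*(-1/135) = -√66865/135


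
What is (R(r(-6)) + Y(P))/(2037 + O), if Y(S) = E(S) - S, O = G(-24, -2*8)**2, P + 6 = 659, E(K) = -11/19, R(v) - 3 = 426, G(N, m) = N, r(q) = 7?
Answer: -4267/49647 ≈ -0.085947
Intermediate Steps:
R(v) = 429 (R(v) = 3 + 426 = 429)
E(K) = -11/19 (E(K) = -11*1/19 = -11/19)
P = 653 (P = -6 + 659 = 653)
O = 576 (O = (-24)**2 = 576)
Y(S) = -11/19 - S
(R(r(-6)) + Y(P))/(2037 + O) = (429 + (-11/19 - 1*653))/(2037 + 576) = (429 + (-11/19 - 653))/2613 = (429 - 12418/19)*(1/2613) = -4267/19*1/2613 = -4267/49647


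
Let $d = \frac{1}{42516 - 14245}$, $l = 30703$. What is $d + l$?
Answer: $\frac{868004514}{28271} \approx 30703.0$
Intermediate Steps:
$d = \frac{1}{28271} \approx 3.5372 \cdot 10^{-5}$
$d + l = \frac{1}{28271} + 30703 = \frac{868004514}{28271}$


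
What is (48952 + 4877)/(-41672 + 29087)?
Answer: -17943/4195 ≈ -4.2772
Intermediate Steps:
(48952 + 4877)/(-41672 + 29087) = 53829/(-12585) = 53829*(-1/12585) = -17943/4195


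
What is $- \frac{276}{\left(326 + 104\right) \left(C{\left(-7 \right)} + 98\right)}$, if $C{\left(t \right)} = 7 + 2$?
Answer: $- \frac{138}{23005} \approx -0.0059987$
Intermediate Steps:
$C{\left(t \right)} = 9$
$- \frac{276}{\left(326 + 104\right) \left(C{\left(-7 \right)} + 98\right)} = - \frac{276}{\left(326 + 104\right) \left(9 + 98\right)} = - \frac{276}{430 \cdot 107} = - \frac{276}{46010} = \left(-276\right) \frac{1}{46010} = - \frac{138}{23005}$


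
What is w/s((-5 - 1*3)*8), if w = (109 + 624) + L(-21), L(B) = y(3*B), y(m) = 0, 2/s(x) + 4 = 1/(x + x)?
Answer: -376029/256 ≈ -1468.9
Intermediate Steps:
s(x) = 2/(-4 + 1/(2*x)) (s(x) = 2/(-4 + 1/(x + x)) = 2/(-4 + 1/(2*x)))
L(B) = 0
w = 733 (w = (109 + 624) + 0 = 733 + 0 = 733)
w/s((-5 - 1*3)*8) = 733/((-4*(-5 - 1*3)*8/(-1 + 8*((-5 - 1*3)*8)))) = 733/((-4*(-5 - 3)*8/(-1 + 8*((-5 - 3)*8)))) = 733/((-4*(-8*8)/(-1 + 8*(-8*8)))) = 733/((-4*(-64)/(-1 + 8*(-64)))) = 733/((-4*(-64)/(-1 - 512))) = 733/((-4*(-64)/(-513))) = 733/((-4*(-64)*(-1/513))) = 733/(-256/513) = 733*(-513/256) = -376029/256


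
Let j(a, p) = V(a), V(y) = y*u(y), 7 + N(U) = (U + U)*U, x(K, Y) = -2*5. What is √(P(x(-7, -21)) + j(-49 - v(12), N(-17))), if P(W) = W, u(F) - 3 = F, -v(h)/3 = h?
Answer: 2*√30 ≈ 10.954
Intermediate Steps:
x(K, Y) = -10
v(h) = -3*h
u(F) = 3 + F
N(U) = -7 + 2*U² (N(U) = -7 + (U + U)*U = -7 + (2*U)*U = -7 + 2*U²)
V(y) = y*(3 + y)
j(a, p) = a*(3 + a)
√(P(x(-7, -21)) + j(-49 - v(12), N(-17))) = √(-10 + (-49 - (-3)*12)*(3 + (-49 - (-3)*12))) = √(-10 + (-49 - 1*(-36))*(3 + (-49 - 1*(-36)))) = √(-10 + (-49 + 36)*(3 + (-49 + 36))) = √(-10 - 13*(3 - 13)) = √(-10 - 13*(-10)) = √(-10 + 130) = √120 = 2*√30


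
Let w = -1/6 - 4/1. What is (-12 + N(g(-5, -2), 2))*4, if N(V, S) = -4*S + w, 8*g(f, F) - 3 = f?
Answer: -290/3 ≈ -96.667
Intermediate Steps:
g(f, F) = 3/8 + f/8
w = -25/6 (w = -1*⅙ - 4*1 = -⅙ - 4 = -25/6 ≈ -4.1667)
N(V, S) = -25/6 - 4*S (N(V, S) = -4*S - 25/6 = -25/6 - 4*S)
(-12 + N(g(-5, -2), 2))*4 = (-12 + (-25/6 - 4*2))*4 = (-12 + (-25/6 - 8))*4 = (-12 - 73/6)*4 = -145/6*4 = -290/3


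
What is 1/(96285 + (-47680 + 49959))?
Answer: 1/98564 ≈ 1.0146e-5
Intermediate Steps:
1/(96285 + (-47680 + 49959)) = 1/(96285 + 2279) = 1/98564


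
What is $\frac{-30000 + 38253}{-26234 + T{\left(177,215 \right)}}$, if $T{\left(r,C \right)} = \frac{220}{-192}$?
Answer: $- \frac{396144}{1259287} \approx -0.31458$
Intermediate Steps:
$T{\left(r,C \right)} = - \frac{55}{48}$ ($T{\left(r,C \right)} = 220 \left(- \frac{1}{192}\right) = - \frac{55}{48}$)
$\frac{-30000 + 38253}{-26234 + T{\left(177,215 \right)}} = \frac{-30000 + 38253}{-26234 - \frac{55}{48}} = \frac{8253}{- \frac{1259287}{48}} = 8253 \left(- \frac{48}{1259287}\right) = - \frac{396144}{1259287}$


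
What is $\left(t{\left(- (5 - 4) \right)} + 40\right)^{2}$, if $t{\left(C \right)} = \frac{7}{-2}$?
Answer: $\frac{5329}{4} \approx 1332.3$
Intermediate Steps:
$t{\left(C \right)} = - \frac{7}{2}$ ($t{\left(C \right)} = 7 \left(- \frac{1}{2}\right) = - \frac{7}{2}$)
$\left(t{\left(- (5 - 4) \right)} + 40\right)^{2} = \left(- \frac{7}{2} + 40\right)^{2} = \left(\frac{73}{2}\right)^{2} = \frac{5329}{4}$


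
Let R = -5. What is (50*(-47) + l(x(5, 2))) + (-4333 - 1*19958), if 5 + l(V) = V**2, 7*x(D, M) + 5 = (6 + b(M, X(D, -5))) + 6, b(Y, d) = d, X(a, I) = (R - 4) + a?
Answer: -1305645/49 ≈ -26646.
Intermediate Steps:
X(a, I) = -9 + a (X(a, I) = (-5 - 4) + a = -9 + a)
x(D, M) = -2/7 + D/7 (x(D, M) = -5/7 + ((6 + (-9 + D)) + 6)/7 = -5/7 + ((-3 + D) + 6)/7 = -5/7 + (3 + D)/7 = -5/7 + (3/7 + D/7) = -2/7 + D/7)
l(V) = -5 + V**2
(50*(-47) + l(x(5, 2))) + (-4333 - 1*19958) = (50*(-47) + (-5 + (-2/7 + (1/7)*5)**2)) + (-4333 - 1*19958) = (-2350 + (-5 + (-2/7 + 5/7)**2)) + (-4333 - 19958) = (-2350 + (-5 + (3/7)**2)) - 24291 = (-2350 + (-5 + 9/49)) - 24291 = (-2350 - 236/49) - 24291 = -115386/49 - 24291 = -1305645/49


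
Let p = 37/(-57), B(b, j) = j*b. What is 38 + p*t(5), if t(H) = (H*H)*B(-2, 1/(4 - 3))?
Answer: 4016/57 ≈ 70.456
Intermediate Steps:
B(b, j) = b*j
p = -37/57 (p = 37*(-1/57) = -37/57 ≈ -0.64912)
t(H) = -2*H² (t(H) = (H*H)*(-2/(4 - 3)) = H²*(-2/1) = H²*(-2*1) = H²*(-2) = -2*H²)
38 + p*t(5) = 38 - (-74)*5²/57 = 38 - (-74)*25/57 = 38 - 37/57*(-50) = 38 + 1850/57 = 4016/57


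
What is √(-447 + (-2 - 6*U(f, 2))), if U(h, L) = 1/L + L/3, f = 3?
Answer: 2*I*√114 ≈ 21.354*I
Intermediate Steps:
U(h, L) = 1/L + L/3 (U(h, L) = 1/L + L*(⅓) = 1/L + L/3)
√(-447 + (-2 - 6*U(f, 2))) = √(-447 + (-2 - 6*(1/2 + (⅓)*2))) = √(-447 + (-2 - 6*(½ + ⅔))) = √(-447 + (-2 - 6*7/6)) = √(-447 + (-2 - 7)) = √(-447 - 9) = √(-456) = 2*I*√114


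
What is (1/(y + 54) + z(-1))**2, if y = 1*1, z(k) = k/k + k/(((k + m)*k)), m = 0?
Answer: 1/3025 ≈ 0.00033058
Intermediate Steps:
z(k) = 1 + 1/k (z(k) = k/k + k/(((k + 0)*k)) = 1 + k/((k*k)) = 1 + k/(k**2) = 1 + k/k**2 = 1 + 1/k)
y = 1
(1/(y + 54) + z(-1))**2 = (1/(1 + 54) + (1 - 1)/(-1))**2 = (1/55 - 1*0)**2 = (1/55 + 0)**2 = (1/55)**2 = 1/3025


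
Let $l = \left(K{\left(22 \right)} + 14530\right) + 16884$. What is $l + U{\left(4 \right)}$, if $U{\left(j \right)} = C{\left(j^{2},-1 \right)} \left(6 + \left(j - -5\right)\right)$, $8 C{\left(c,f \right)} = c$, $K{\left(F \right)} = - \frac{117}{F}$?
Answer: $\frac{691651}{22} \approx 31439.0$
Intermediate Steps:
$l = \frac{690991}{22}$ ($l = \left(- \frac{117}{22} + 14530\right) + 16884 = \frac{319543}{22} + 16884 = \frac{690991}{22} \approx 31409.0$)
$C{\left(c,f \right)} = \frac{c}{8}$
$U{\left(j \right)} = \frac{j^{2} \left(11 + j\right)}{8}$ ($U{\left(j \right)} = \frac{j^{2}}{8} \left(6 + \left(j - -5\right)\right) = \frac{j^{2}}{8} \left(6 + \left(j + 5\right)\right) = \frac{j^{2}}{8} \left(6 + \left(5 + j\right)\right) = \frac{j^{2}}{8} \left(11 + j\right) = \frac{j^{2} \left(11 + j\right)}{8}$)
$l + U{\left(4 \right)} = \frac{690991}{22} + \frac{4^{2} \left(11 + 4\right)}{8} = \frac{690991}{22} + \frac{1}{8} \cdot 16 \cdot 15 = \frac{690991}{22} + 30 = \frac{691651}{22}$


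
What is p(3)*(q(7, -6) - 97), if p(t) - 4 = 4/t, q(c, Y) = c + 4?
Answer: -1376/3 ≈ -458.67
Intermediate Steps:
q(c, Y) = 4 + c
p(t) = 4 + 4/t
p(3)*(q(7, -6) - 97) = (4 + 4/3)*((4 + 7) - 97) = (4 + 4*(1/3))*(11 - 97) = (4 + 4/3)*(-86) = (16/3)*(-86) = -1376/3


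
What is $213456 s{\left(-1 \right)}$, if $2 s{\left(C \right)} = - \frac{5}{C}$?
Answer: $533640$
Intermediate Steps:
$s{\left(C \right)} = - \frac{5}{2 C}$ ($s{\left(C \right)} = \frac{\left(-5\right) \frac{1}{C}}{2} = - \frac{5}{2 C}$)
$213456 s{\left(-1 \right)} = 213456 \left(- \frac{5}{2 \left(-1\right)}\right) = 213456 \left(\left(- \frac{5}{2}\right) \left(-1\right)\right) = 213456 \cdot \frac{5}{2} = 533640$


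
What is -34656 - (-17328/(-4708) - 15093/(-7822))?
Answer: -319111905429/9206494 ≈ -34662.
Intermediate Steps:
-34656 - (-17328/(-4708) - 15093/(-7822)) = -34656 - (-17328*(-1/4708) - 15093*(-1/7822)) = -34656 - (4332/1177 + 15093/7822) = -34656 - 1*51649365/9206494 = -34656 - 51649365/9206494 = -319111905429/9206494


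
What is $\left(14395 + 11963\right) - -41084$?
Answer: $67442$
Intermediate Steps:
$\left(14395 + 11963\right) - -41084 = 26358 + 41084 = 67442$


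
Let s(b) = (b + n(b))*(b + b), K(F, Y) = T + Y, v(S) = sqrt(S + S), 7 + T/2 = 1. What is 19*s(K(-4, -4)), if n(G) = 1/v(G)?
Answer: 9728 + 76*I*sqrt(2) ≈ 9728.0 + 107.48*I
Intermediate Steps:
T = -12 (T = -14 + 2*1 = -14 + 2 = -12)
v(S) = sqrt(2)*sqrt(S) (v(S) = sqrt(2*S) = sqrt(2)*sqrt(S))
K(F, Y) = -12 + Y
n(G) = sqrt(2)/(2*sqrt(G)) (n(G) = 1/(sqrt(2)*sqrt(G)) = sqrt(2)/(2*sqrt(G)))
s(b) = 2*b*(b + sqrt(2)/(2*sqrt(b))) (s(b) = (b + sqrt(2)/(2*sqrt(b)))*(b + b) = (b + sqrt(2)/(2*sqrt(b)))*(2*b) = 2*b*(b + sqrt(2)/(2*sqrt(b))))
19*s(K(-4, -4)) = 19*(2*(-12 - 4)**2 + sqrt(2)*sqrt(-12 - 4)) = 19*(2*(-16)**2 + sqrt(2)*sqrt(-16)) = 19*(2*256 + sqrt(2)*(4*I)) = 19*(512 + 4*I*sqrt(2)) = 9728 + 76*I*sqrt(2)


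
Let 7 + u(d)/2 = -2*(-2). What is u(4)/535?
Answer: -6/535 ≈ -0.011215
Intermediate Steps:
u(d) = -6 (u(d) = -14 + 2*(-2*(-2)) = -14 + 2*4 = -14 + 8 = -6)
u(4)/535 = -6/535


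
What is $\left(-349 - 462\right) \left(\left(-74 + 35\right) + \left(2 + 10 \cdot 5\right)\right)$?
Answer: $-10543$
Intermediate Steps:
$\left(-349 - 462\right) \left(\left(-74 + 35\right) + \left(2 + 10 \cdot 5\right)\right) = \left(-349 - 462\right) \left(-39 + \left(2 + 50\right)\right) = - 811 \left(-39 + 52\right) = \left(-811\right) 13 = -10543$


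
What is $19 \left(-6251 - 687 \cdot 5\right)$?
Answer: $-184034$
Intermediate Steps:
$19 \left(-6251 - 687 \cdot 5\right) = 19 \left(-6251 - 3435\right) = 19 \left(-9686\right) = -184034$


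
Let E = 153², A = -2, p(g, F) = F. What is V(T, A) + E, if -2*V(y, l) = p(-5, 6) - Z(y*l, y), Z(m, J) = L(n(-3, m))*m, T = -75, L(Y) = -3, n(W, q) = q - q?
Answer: 23181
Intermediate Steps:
n(W, q) = 0
E = 23409
Z(m, J) = -3*m
V(y, l) = -3 - 3*l*y/2 (V(y, l) = -(6 - (-3)*y*l)/2 = -(6 - (-3)*l*y)/2 = -(6 + 3*l*y)/2 = -3 - 3*l*y/2)
V(T, A) + E = (-3 - 3/2*(-2)*(-75)) + 23409 = (-3 - 225) + 23409 = -228 + 23409 = 23181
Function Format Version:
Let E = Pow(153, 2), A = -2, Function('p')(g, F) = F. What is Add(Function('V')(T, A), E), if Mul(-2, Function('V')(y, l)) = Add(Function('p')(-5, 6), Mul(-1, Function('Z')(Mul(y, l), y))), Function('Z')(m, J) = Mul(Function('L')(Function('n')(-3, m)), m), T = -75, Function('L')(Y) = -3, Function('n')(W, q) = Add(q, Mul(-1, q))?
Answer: 23181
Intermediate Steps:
Function('n')(W, q) = 0
E = 23409
Function('Z')(m, J) = Mul(-3, m)
Function('V')(y, l) = Add(-3, Mul(Rational(-3, 2), l, y)) (Function('V')(y, l) = Mul(Rational(-1, 2), Add(6, Mul(-1, Mul(-3, Mul(y, l))))) = Mul(Rational(-1, 2), Add(6, Mul(-1, Mul(-3, Mul(l, y))))) = Mul(Rational(-1, 2), Add(6, Mul(-1, Mul(-3, l, y)))) = Mul(Rational(-1, 2), Add(6, Mul(3, l, y))) = Add(-3, Mul(Rational(-3, 2), l, y)))
Add(Function('V')(T, A), E) = Add(Add(-3, Mul(Rational(-3, 2), -2, -75)), 23409) = Add(Add(-3, -225), 23409) = Add(-228, 23409) = 23181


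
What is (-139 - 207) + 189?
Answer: -157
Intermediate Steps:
(-139 - 207) + 189 = -346 + 189 = -157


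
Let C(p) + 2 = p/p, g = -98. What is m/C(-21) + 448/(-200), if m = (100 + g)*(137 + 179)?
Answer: -15856/25 ≈ -634.24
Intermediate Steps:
m = 632 (m = (100 - 98)*(137 + 179) = 2*316 = 632)
C(p) = -1 (C(p) = -2 + p/p = -2 + 1 = -1)
m/C(-21) + 448/(-200) = 632/(-1) + 448/(-200) = 632*(-1) + 448*(-1/200) = -632 - 56/25 = -15856/25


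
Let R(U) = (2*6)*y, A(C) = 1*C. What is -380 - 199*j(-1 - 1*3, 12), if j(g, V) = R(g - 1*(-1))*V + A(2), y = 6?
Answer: -172714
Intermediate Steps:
A(C) = C
R(U) = 72 (R(U) = (2*6)*6 = 12*6 = 72)
j(g, V) = 2 + 72*V (j(g, V) = 72*V + 2 = 2 + 72*V)
-380 - 199*j(-1 - 1*3, 12) = -380 - 199*(2 + 72*12) = -380 - 199*(2 + 864) = -380 - 199*866 = -380 - 172334 = -172714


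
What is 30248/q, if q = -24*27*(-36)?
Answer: 3781/2916 ≈ 1.2966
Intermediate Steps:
q = 23328 (q = -648*(-36) = 23328)
30248/q = 30248/23328 = 30248*(1/23328) = 3781/2916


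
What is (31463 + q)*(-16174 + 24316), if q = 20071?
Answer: 419589828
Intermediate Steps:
(31463 + q)*(-16174 + 24316) = (31463 + 20071)*(-16174 + 24316) = 51534*8142 = 419589828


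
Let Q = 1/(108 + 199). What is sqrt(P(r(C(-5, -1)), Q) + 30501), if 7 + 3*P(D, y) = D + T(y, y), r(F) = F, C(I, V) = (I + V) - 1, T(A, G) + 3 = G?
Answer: sqrt(25867392963)/921 ≈ 174.63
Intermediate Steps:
T(A, G) = -3 + G
C(I, V) = -1 + I + V
Q = 1/307 ≈ 0.0032573
P(D, y) = -10/3 + D/3 + y/3 (P(D, y) = -7/3 + (D + (-3 + y))/3 = -7/3 + (-3 + D + y)/3 = -7/3 + (-1 + D/3 + y/3) = -10/3 + D/3 + y/3)
sqrt(P(r(C(-5, -1)), Q) + 30501) = sqrt((-10/3 + (-1 - 5 - 1)/3 + (1/3)*(1/307)) + 30501) = sqrt((-10/3 + (1/3)*(-7) + 1/921) + 30501) = sqrt((-10/3 - 7/3 + 1/921) + 30501) = sqrt(-5218/921 + 30501) = sqrt(28086203/921) = sqrt(25867392963)/921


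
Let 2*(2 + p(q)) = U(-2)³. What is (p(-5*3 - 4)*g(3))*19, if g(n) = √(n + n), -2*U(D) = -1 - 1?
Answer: -57*√6/2 ≈ -69.810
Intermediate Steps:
U(D) = 1 (U(D) = -(-1 - 1)/2 = -½*(-2) = 1)
g(n) = √2*√n (g(n) = √(2*n) = √2*√n)
p(q) = -3/2 (p(q) = -2 + (½)*1³ = -2 + (½)*1 = -2 + ½ = -3/2)
(p(-5*3 - 4)*g(3))*19 = -3*√2*√3/2*19 = -3*√6/2*19 = -57*√6/2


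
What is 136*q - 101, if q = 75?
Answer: 10099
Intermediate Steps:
136*q - 101 = 136*75 - 101 = 10200 - 101 = 10099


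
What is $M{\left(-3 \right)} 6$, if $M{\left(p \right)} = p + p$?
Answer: $-36$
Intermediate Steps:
$M{\left(p \right)} = 2 p$
$M{\left(-3 \right)} 6 = 2 \left(-3\right) 6 = \left(-6\right) 6 = -36$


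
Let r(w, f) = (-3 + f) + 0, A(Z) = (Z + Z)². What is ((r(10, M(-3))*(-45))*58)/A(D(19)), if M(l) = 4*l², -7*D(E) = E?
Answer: -2110185/722 ≈ -2922.7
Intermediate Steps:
D(E) = -E/7
A(Z) = 4*Z² (A(Z) = (2*Z)² = 4*Z²)
r(w, f) = -3 + f
((r(10, M(-3))*(-45))*58)/A(D(19)) = (((-3 + 4*(-3)²)*(-45))*58)/((4*(-⅐*19)²)) = (((-3 + 4*9)*(-45))*58)/((4*(-19/7)²)) = (((-3 + 36)*(-45))*58)/((4*(361/49))) = ((33*(-45))*58)/(1444/49) = -1485*58*(49/1444) = -86130*49/1444 = -2110185/722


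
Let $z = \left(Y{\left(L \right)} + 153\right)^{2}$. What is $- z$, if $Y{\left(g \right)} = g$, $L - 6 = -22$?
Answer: $-18769$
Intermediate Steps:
$L = -16$ ($L = 6 - 22 = -16$)
$z = 18769$ ($z = \left(-16 + 153\right)^{2} = 137^{2} = 18769$)
$- z = \left(-1\right) 18769 = -18769$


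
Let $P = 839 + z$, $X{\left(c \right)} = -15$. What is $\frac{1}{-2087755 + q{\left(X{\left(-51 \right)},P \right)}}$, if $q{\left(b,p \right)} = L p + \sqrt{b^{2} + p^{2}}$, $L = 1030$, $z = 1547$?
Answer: $\frac{369825}{136764837404} - \frac{\sqrt{5693221}}{136764837404} \approx 2.6866 \cdot 10^{-6}$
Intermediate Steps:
$P = 2386$ ($P = 839 + 1547 = 2386$)
$q{\left(b,p \right)} = \sqrt{b^{2} + p^{2}} + 1030 p$ ($q{\left(b,p \right)} = 1030 p + \sqrt{b^{2} + p^{2}} = \sqrt{b^{2} + p^{2}} + 1030 p$)
$\frac{1}{-2087755 + q{\left(X{\left(-51 \right)},P \right)}} = \frac{1}{-2087755 + \left(\sqrt{\left(-15\right)^{2} + 2386^{2}} + 1030 \cdot 2386\right)} = \frac{1}{-2087755 + \left(\sqrt{225 + 5692996} + 2457580\right)} = \frac{1}{-2087755 + \left(\sqrt{5693221} + 2457580\right)} = \frac{1}{-2087755 + \left(2457580 + \sqrt{5693221}\right)} = \frac{1}{369825 + \sqrt{5693221}}$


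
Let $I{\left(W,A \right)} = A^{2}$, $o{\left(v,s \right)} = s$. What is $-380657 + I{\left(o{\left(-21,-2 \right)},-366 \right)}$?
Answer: $-246701$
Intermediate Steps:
$-380657 + I{\left(o{\left(-21,-2 \right)},-366 \right)} = -380657 + \left(-366\right)^{2} = -380657 + 133956 = -246701$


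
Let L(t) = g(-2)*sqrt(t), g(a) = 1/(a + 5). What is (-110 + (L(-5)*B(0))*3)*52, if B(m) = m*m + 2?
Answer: -5720 + 104*I*sqrt(5) ≈ -5720.0 + 232.55*I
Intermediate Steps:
B(m) = 2 + m**2 (B(m) = m**2 + 2 = 2 + m**2)
g(a) = 1/(5 + a)
L(t) = sqrt(t)/3 (L(t) = sqrt(t)/(5 - 2) = sqrt(t)/3)
(-110 + (L(-5)*B(0))*3)*52 = (-110 + ((sqrt(-5)/3)*(2 + 0**2))*3)*52 = (-110 + (((I*sqrt(5))/3)*(2 + 0))*3)*52 = (-110 + ((I*sqrt(5)/3)*2)*3)*52 = (-110 + (2*I*sqrt(5)/3)*3)*52 = (-110 + 2*I*sqrt(5))*52 = -5720 + 104*I*sqrt(5)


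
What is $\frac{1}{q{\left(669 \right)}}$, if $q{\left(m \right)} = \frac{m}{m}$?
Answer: $1$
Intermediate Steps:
$q{\left(m \right)} = 1$
$\frac{1}{q{\left(669 \right)}} = 1^{-1} = 1$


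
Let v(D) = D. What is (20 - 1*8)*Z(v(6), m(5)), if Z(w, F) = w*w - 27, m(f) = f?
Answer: 108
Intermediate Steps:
Z(w, F) = -27 + w**2 (Z(w, F) = w**2 - 27 = -27 + w**2)
(20 - 1*8)*Z(v(6), m(5)) = (20 - 1*8)*(-27 + 6**2) = (20 - 8)*(-27 + 36) = 12*9 = 108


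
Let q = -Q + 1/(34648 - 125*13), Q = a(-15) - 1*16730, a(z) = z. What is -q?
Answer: -552970136/33023 ≈ -16745.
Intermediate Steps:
Q = -16745 (Q = -15 - 1*16730 = -15 - 16730 = -16745)
q = 552970136/33023 (q = -1*(-16745) + 1/(34648 - 125*13) = 16745 + 1/(34648 - 1625) = 16745 + 1/33023 = 552970136/33023 ≈ 16745.)
-q = -1*552970136/33023 = -552970136/33023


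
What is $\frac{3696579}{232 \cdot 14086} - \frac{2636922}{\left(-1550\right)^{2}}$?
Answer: $\frac{2126584869}{63316570000} \approx 0.033587$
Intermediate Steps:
$\frac{3696579}{232 \cdot 14086} - \frac{2636922}{\left(-1550\right)^{2}} = \frac{3696579}{3267952} - \frac{2636922}{2402500} = 3696579 \cdot \frac{1}{3267952} - \frac{42531}{38750} = \frac{3696579}{3267952} - \frac{42531}{38750} = \frac{2126584869}{63316570000}$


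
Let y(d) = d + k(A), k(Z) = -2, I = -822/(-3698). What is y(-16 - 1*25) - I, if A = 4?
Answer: -79918/1849 ≈ -43.222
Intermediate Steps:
I = 411/1849 (I = -822*(-1/3698) = 411/1849 ≈ 0.22228)
y(d) = -2 + d (y(d) = d - 2 = -2 + d)
y(-16 - 1*25) - I = (-2 + (-16 - 1*25)) - 1*411/1849 = (-2 + (-16 - 25)) - 411/1849 = (-2 - 41) - 411/1849 = -43 - 411/1849 = -79918/1849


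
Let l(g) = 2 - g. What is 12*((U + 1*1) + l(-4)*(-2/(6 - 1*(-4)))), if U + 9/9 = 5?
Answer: 228/5 ≈ 45.600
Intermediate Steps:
U = 4 (U = -1 + 5 = 4)
12*((U + 1*1) + l(-4)*(-2/(6 - 1*(-4)))) = 12*((4 + 1*1) + (2 - 1*(-4))*(-2/(6 - 1*(-4)))) = 12*((4 + 1) + (2 + 4)*(-2/(6 + 4))) = 12*(5 + 6*(-2/10)) = 12*(5 + 6*(-2*1/10)) = 12*(5 + 6*(-1/5)) = 12*(5 - 6/5) = 12*(19/5) = 228/5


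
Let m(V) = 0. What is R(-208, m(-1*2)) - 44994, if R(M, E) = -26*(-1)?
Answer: -44968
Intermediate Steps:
R(M, E) = 26
R(-208, m(-1*2)) - 44994 = 26 - 44994 = -44968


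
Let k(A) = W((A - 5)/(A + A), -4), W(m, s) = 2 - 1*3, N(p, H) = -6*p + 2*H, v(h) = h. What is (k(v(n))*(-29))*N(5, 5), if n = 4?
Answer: -580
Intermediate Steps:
W(m, s) = -1 (W(m, s) = 2 - 3 = -1)
k(A) = -1
(k(v(n))*(-29))*N(5, 5) = (-1*(-29))*(-6*5 + 2*5) = 29*(-30 + 10) = 29*(-20) = -580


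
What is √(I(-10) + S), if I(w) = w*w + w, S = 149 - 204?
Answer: √35 ≈ 5.9161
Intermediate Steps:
S = -55
I(w) = w + w² (I(w) = w² + w = w + w²)
√(I(-10) + S) = √(-10*(1 - 10) - 55) = √(-10*(-9) - 55) = √(90 - 55) = √35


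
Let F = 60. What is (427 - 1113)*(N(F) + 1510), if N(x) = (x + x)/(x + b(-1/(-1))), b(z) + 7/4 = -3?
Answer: -229254340/221 ≈ -1.0374e+6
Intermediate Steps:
b(z) = -19/4 (b(z) = -7/4 - 3 = -19/4)
N(x) = 2*x/(-19/4 + x) (N(x) = (x + x)/(x - 19/4) = (2*x)/(-19/4 + x) = 2*x/(-19/4 + x))
(427 - 1113)*(N(F) + 1510) = (427 - 1113)*(8*60/(-19 + 4*60) + 1510) = -686*(8*60/(-19 + 240) + 1510) = -686*(8*60/221 + 1510) = -686*(8*60*(1/221) + 1510) = -686*(480/221 + 1510) = -686*334190/221 = -229254340/221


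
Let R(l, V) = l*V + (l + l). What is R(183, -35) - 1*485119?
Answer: -491158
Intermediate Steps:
R(l, V) = 2*l + V*l (R(l, V) = V*l + 2*l = 2*l + V*l)
R(183, -35) - 1*485119 = 183*(2 - 35) - 1*485119 = 183*(-33) - 485119 = -6039 - 485119 = -491158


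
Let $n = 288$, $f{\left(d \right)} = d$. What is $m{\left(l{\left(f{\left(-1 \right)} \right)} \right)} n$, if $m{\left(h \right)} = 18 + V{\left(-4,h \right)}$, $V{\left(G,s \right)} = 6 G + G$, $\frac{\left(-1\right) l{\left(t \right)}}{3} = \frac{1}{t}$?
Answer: $-2880$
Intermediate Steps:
$l{\left(t \right)} = - \frac{3}{t}$
$V{\left(G,s \right)} = 7 G$
$m{\left(h \right)} = -10$ ($m{\left(h \right)} = 18 + 7 \left(-4\right) = 18 - 28 = -10$)
$m{\left(l{\left(f{\left(-1 \right)} \right)} \right)} n = \left(-10\right) 288 = -2880$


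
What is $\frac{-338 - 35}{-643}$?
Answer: $\frac{373}{643} \approx 0.58009$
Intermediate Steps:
$\frac{-338 - 35}{-643} = \left(-373\right) \left(- \frac{1}{643}\right) = \frac{373}{643}$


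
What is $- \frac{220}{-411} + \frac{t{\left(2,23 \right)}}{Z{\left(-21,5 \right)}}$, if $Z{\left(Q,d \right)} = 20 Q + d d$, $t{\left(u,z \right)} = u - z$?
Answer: $\frac{95531}{162345} \approx 0.58844$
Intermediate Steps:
$Z{\left(Q,d \right)} = d^{2} + 20 Q$ ($Z{\left(Q,d \right)} = 20 Q + d^{2} = d^{2} + 20 Q$)
$- \frac{220}{-411} + \frac{t{\left(2,23 \right)}}{Z{\left(-21,5 \right)}} = - \frac{220}{-411} + \frac{2 - 23}{5^{2} + 20 \left(-21\right)} = \left(-220\right) \left(- \frac{1}{411}\right) + \frac{2 - 23}{25 - 420} = \frac{220}{411} - \frac{21}{-395} = \frac{220}{411} - - \frac{21}{395} = \frac{220}{411} + \frac{21}{395} = \frac{95531}{162345}$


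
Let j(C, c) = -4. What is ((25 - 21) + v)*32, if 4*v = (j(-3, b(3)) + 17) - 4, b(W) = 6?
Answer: 200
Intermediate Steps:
v = 9/4 (v = ((-4 + 17) - 4)/4 = (13 - 4)/4 = (¼)*9 = 9/4 ≈ 2.2500)
((25 - 21) + v)*32 = ((25 - 21) + 9/4)*32 = (4 + 9/4)*32 = (25/4)*32 = 200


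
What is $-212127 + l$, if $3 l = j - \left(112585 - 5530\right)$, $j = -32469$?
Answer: $-258635$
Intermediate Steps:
$l = -46508$ ($l = \frac{-32469 - \left(112585 - 5530\right)}{3} = \frac{-32469 - 107055}{3} = \frac{1}{3} \left(-139524\right) = -46508$)
$-212127 + l = -212127 - 46508 = -258635$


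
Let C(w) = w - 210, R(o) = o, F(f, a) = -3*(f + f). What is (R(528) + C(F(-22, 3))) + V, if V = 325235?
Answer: 325685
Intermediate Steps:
F(f, a) = -6*f
C(w) = -210 + w
(R(528) + C(F(-22, 3))) + V = (528 + (-210 - 6*(-22))) + 325235 = (528 + (-210 + 132)) + 325235 = (528 - 78) + 325235 = 450 + 325235 = 325685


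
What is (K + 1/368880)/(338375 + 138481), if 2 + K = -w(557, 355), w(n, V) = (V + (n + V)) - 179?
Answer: -402079199/175902641280 ≈ -0.0022858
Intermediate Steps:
w(n, V) = -179 + n + 2*V (w(n, V) = (V + (V + n)) - 179 = (n + 2*V) - 179 = -179 + n + 2*V)
K = -1090 (K = -2 - (-179 + 557 + 2*355) = -2 - (-179 + 557 + 710) = -2 - 1*1088 = -2 - 1088 = -1090)
(K + 1/368880)/(338375 + 138481) = (-1090 + 1/368880)/(338375 + 138481) = (-1090 + 1/368880)/476856 = -402079199/368880*1/476856 = -402079199/175902641280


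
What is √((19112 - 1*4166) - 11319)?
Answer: 3*√403 ≈ 60.225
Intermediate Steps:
√((19112 - 1*4166) - 11319) = √((19112 - 4166) - 11319) = √(14946 - 11319) = √3627 = 3*√403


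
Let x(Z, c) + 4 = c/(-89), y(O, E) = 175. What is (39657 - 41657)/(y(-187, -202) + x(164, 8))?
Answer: -178000/15211 ≈ -11.702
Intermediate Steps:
x(Z, c) = -4 - c/89 (x(Z, c) = -4 + c/(-89) = -4 + c*(-1/89) = -4 - c/89)
(39657 - 41657)/(y(-187, -202) + x(164, 8)) = (39657 - 41657)/(175 + (-4 - 1/89*8)) = -2000/(175 + (-4 - 8/89)) = -2000/(175 - 364/89) = -2000/15211/89 = -2000*89/15211 = -178000/15211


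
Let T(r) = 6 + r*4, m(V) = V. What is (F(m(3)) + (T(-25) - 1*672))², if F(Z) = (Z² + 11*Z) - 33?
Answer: 573049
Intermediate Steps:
T(r) = 6 + 4*r
F(Z) = -33 + Z² + 11*Z
(F(m(3)) + (T(-25) - 1*672))² = ((-33 + 3² + 11*3) + ((6 + 4*(-25)) - 1*672))² = ((-33 + 9 + 33) + ((6 - 100) - 672))² = (9 + (-94 - 672))² = (9 - 766)² = (-757)² = 573049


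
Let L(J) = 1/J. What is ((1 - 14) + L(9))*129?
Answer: -4988/3 ≈ -1662.7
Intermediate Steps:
((1 - 14) + L(9))*129 = ((1 - 14) + 1/9)*129 = (-13 + ⅑)*129 = -116/9*129 = -4988/3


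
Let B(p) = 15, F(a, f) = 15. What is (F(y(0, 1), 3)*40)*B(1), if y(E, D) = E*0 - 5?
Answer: 9000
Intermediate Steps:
y(E, D) = -5 (y(E, D) = 0 - 5 = -5)
(F(y(0, 1), 3)*40)*B(1) = (15*40)*15 = 600*15 = 9000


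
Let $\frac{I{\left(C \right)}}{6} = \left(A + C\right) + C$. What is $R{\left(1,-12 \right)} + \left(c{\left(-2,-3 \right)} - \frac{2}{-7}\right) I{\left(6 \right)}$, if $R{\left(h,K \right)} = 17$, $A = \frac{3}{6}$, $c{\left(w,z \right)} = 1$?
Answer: $\frac{794}{7} \approx 113.43$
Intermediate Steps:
$A = \frac{1}{2}$ ($A = 3 \cdot \frac{1}{6} = \frac{1}{2} \approx 0.5$)
$I{\left(C \right)} = 3 + 12 C$ ($I{\left(C \right)} = 6 \left(\left(\frac{1}{2} + C\right) + C\right) = 6 \left(\frac{1}{2} + 2 C\right) = 3 + 12 C$)
$R{\left(1,-12 \right)} + \left(c{\left(-2,-3 \right)} - \frac{2}{-7}\right) I{\left(6 \right)} = 17 + \left(1 - \frac{2}{-7}\right) \left(3 + 12 \cdot 6\right) = 17 + \left(1 - - \frac{2}{7}\right) \left(3 + 72\right) = 17 + \left(1 + \frac{2}{7}\right) 75 = 17 + \frac{9}{7} \cdot 75 = 17 + \frac{675}{7} = \frac{794}{7}$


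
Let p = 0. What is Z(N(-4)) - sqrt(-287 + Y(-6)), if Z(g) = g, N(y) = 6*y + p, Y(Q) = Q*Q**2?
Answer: -24 - I*sqrt(503) ≈ -24.0 - 22.428*I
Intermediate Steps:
Y(Q) = Q**3
N(y) = 6*y (N(y) = 6*y + 0 = 6*y)
Z(N(-4)) - sqrt(-287 + Y(-6)) = 6*(-4) - sqrt(-287 + (-6)**3) = -24 - sqrt(-287 - 216) = -24 - sqrt(-503) = -24 - I*sqrt(503)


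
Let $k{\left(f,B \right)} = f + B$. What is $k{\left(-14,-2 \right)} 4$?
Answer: $-64$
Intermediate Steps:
$k{\left(f,B \right)} = B + f$
$k{\left(-14,-2 \right)} 4 = \left(-2 - 14\right) 4 = \left(-16\right) 4 = -64$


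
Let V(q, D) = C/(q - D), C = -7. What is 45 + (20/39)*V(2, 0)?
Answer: 1685/39 ≈ 43.205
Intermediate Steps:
V(q, D) = -7/(q - D)
45 + (20/39)*V(2, 0) = 45 + (20/39)*(7/(0 - 1*2)) = 45 + (20*(1/39))*(7/(0 - 2)) = 45 + 20*(7/(-2))/39 = 45 + 20*(7*(-½))/39 = 45 + (20/39)*(-7/2) = 45 - 70/39 = 1685/39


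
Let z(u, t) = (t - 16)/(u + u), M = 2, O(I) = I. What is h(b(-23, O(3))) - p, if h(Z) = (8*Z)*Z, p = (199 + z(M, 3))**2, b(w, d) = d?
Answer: -611937/16 ≈ -38246.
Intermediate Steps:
z(u, t) = (-16 + t)/(2*u) (z(u, t) = (-16 + t)/((2*u)) = (-16 + t)*(1/(2*u)) = (-16 + t)/(2*u))
p = 613089/16 (p = (199 + (1/2)*(-16 + 3)/2)**2 = (199 + (1/2)*(1/2)*(-13))**2 = (199 - 13/4)**2 = (783/4)**2 = 613089/16 ≈ 38318.)
h(Z) = 8*Z**2
h(b(-23, O(3))) - p = 8*3**2 - 1*613089/16 = 8*9 - 613089/16 = 72 - 613089/16 = -611937/16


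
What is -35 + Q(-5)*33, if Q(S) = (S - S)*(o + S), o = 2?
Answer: -35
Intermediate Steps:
Q(S) = 0 (Q(S) = (S - S)*(2 + S) = 0*(2 + S) = 0)
-35 + Q(-5)*33 = -35 + 0*33 = -35 + 0 = -35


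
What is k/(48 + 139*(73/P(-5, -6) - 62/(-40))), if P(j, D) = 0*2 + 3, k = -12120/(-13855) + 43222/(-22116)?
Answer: -330794890/1117130647891 ≈ -0.00029611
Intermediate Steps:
k = -33079489/30641718 (k = -12120*(-1/13855) + 43222*(-1/22116) = 2424/2771 - 21611/11058 = -33079489/30641718 ≈ -1.0796)
P(j, D) = 3 (P(j, D) = 0 + 3 = 3)
k/(48 + 139*(73/P(-5, -6) - 62/(-40))) = -33079489/(30641718*(48 + 139*(73/3 - 62/(-40)))) = -33079489/(30641718*(48 + 139*(73*(1/3) - 62*(-1/40)))) = -33079489/(30641718*(48 + 139*(73/3 + 31/20))) = -33079489/(30641718*(48 + 139*(1553/60))) = -33079489/(30641718*(48 + 215867/60)) = -33079489/(30641718*218747/60) = -33079489/30641718*60/218747 = -330794890/1117130647891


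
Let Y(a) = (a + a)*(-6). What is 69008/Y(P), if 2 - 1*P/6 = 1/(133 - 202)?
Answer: -198398/417 ≈ -475.77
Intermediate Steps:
P = 278/23 (P = 12 - 6/(133 - 202) = 12 - 6/(-69) = 12 - 6*(-1/69) = 12 + 2/23 = 278/23 ≈ 12.087)
Y(a) = -12*a (Y(a) = (2*a)*(-6) = -12*a)
69008/Y(P) = 69008/((-12*278/23)) = 69008/(-3336/23) = 69008*(-23/3336) = -198398/417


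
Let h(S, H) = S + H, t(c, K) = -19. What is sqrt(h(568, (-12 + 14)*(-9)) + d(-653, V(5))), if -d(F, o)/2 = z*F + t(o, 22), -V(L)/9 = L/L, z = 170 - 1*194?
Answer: 2*I*sqrt(7689) ≈ 175.37*I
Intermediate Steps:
z = -24 (z = 170 - 194 = -24)
h(S, H) = H + S
V(L) = -9 (V(L) = -9*L/L = -9*1 = -9)
d(F, o) = 38 + 48*F (d(F, o) = -2*(-24*F - 19) = -2*(-19 - 24*F) = 38 + 48*F)
sqrt(h(568, (-12 + 14)*(-9)) + d(-653, V(5))) = sqrt(((-12 + 14)*(-9) + 568) + (38 + 48*(-653))) = sqrt((2*(-9) + 568) + (38 - 31344)) = sqrt((-18 + 568) - 31306) = sqrt(550 - 31306) = sqrt(-30756) = 2*I*sqrt(7689)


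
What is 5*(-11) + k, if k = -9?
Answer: -64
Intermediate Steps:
5*(-11) + k = 5*(-11) - 9 = -55 - 9 = -64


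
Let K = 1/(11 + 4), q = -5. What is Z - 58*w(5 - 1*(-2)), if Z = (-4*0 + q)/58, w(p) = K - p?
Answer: 349781/870 ≈ 402.05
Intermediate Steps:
K = 1/15 ≈ 0.066667
w(p) = 1/15 - p
Z = -5/58 (Z = (-4*0 - 5)/58 = (0 - 5)*(1/58) = -5*1/58 = -5/58 ≈ -0.086207)
Z - 58*w(5 - 1*(-2)) = -5/58 - 58*(1/15 - (5 - 1*(-2))) = -5/58 - 58*(1/15 - (5 + 2)) = -5/58 - 58*(1/15 - 1*7) = -5/58 - 58*(1/15 - 7) = -5/58 - 58*(-104/15) = -5/58 + 6032/15 = 349781/870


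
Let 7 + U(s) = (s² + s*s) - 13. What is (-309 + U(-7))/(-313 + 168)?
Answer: 231/145 ≈ 1.5931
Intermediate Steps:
U(s) = -20 + 2*s² (U(s) = -7 + ((s² + s*s) - 13) = -7 + ((s² + s²) - 13) = -7 + (2*s² - 13) = -7 + (-13 + 2*s²) = -20 + 2*s²)
(-309 + U(-7))/(-313 + 168) = (-309 + (-20 + 2*(-7)²))/(-313 + 168) = (-309 + (-20 + 2*49))/(-145) = (-309 + (-20 + 98))*(-1/145) = (-309 + 78)*(-1/145) = -231*(-1/145) = 231/145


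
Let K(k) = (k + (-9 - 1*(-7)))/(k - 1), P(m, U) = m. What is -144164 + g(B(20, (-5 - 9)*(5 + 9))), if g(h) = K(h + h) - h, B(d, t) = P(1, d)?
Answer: -144165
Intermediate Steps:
K(k) = (-2 + k)/(-1 + k) (K(k) = (k + (-9 + 7))/(-1 + k) = (k - 2)/(-1 + k) = (-2 + k)/(-1 + k))
B(d, t) = 1
g(h) = -h + (-2 + 2*h)/(-1 + 2*h) (g(h) = (-2 + (h + h))/(-1 + (h + h)) - h = (-2 + 2*h)/(-1 + 2*h) - h = -h + (-2 + 2*h)/(-1 + 2*h))
-144164 + g(B(20, (-5 - 9)*(5 + 9))) = -144164 + (-2 - 2*1² + 3*1)/(-1 + 2*1) = -144164 + (-2 - 2*1 + 3)/(-1 + 2) = -144164 + (-2 - 2 + 3)/1 = -144164 + 1*(-1) = -144164 - 1 = -144165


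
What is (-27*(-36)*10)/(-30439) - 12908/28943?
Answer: -674232572/880995977 ≈ -0.76531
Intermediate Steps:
(-27*(-36)*10)/(-30439) - 12908/28943 = (972*10)*(-1/30439) - 12908*1/28943 = 9720*(-1/30439) - 12908/28943 = -9720/30439 - 12908/28943 = -674232572/880995977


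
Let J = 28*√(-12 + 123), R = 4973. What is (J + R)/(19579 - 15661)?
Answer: 4973/3918 + 14*√111/1959 ≈ 1.3446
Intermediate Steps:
J = 28*√111 ≈ 295.00
(J + R)/(19579 - 15661) = (28*√111 + 4973)/(19579 - 15661) = (4973 + 28*√111)/3918 = (4973 + 28*√111)*(1/3918) = 4973/3918 + 14*√111/1959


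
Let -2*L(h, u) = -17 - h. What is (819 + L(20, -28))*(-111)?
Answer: -185925/2 ≈ -92963.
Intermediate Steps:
L(h, u) = 17/2 + h/2 (L(h, u) = -(-17 - h)/2 = 17/2 + h/2)
(819 + L(20, -28))*(-111) = (819 + (17/2 + (½)*20))*(-111) = (819 + (17/2 + 10))*(-111) = (819 + 37/2)*(-111) = (1675/2)*(-111) = -185925/2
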